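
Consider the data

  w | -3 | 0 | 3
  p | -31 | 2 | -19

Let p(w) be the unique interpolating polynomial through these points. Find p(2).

-6

Evaluate each Lagrange basis at w = 2:
L_0(2) = (2)·(-1)/[(-3)·(-6)] = -1/9
L_1(2) = (5)·(-1)/[(3)·(-3)] = 5/9
L_2(2) = (5)·(2)/[(6)·(3)] = 5/9
Sum: (-31)·(-1/9) + 2·(5/9) + (-19)·(5/9) = -6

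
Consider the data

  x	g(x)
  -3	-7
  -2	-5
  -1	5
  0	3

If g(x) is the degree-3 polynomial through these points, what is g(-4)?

L_0(-4) = (-2)·(-3)·(-4)/[(-1)·(-2)·(-3)] = 4
L_1(-4) = (-1)·(-3)·(-4)/[(1)·(-1)·(-2)] = -6
L_2(-4) = (-1)·(-2)·(-4)/[(2)·(1)·(-1)] = 4
L_3(-4) = (-1)·(-2)·(-3)/[(3)·(2)·(1)] = -1
Sum: (-7)·(4) + (-5)·(-6) + 5·(4) + 3·(-1) = 19

19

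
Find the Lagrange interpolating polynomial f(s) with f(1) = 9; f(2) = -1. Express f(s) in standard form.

f(s) = -10s + 19

Build the Lagrange basis polynomials:
L_0(s) = (s - 2) / [-1] = -s + 2
L_1(s) = (s - 1) / [1] = s - 1
f(s) = 9·L_0 + (-1)·L_1
  9·L_0(s) = -9s + 18
  (-1)·L_1(s) = -s + 1
Adding term by term: -10s + 19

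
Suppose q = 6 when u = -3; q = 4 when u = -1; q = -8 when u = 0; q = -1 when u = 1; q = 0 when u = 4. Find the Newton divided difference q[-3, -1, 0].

-11/3

q[-3,-1] = (4 - 6) / (-1 - (-3)) = -1
q[-1,0] = (-8 - 4) / (0 - (-1)) = -12
q[-3,-1,0] = (-12 - (-1)) / (0 - (-3)) = -11/3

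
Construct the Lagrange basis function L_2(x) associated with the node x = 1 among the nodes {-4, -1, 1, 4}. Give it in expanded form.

L_2(x) = (x + 4)(x + 1)(x - 4) / [(5)·(2)·(-3)]
       = (x^3 + x^2 - 16x - 16) / (-30)

L_2(x) = -(1/30)x^3 - (1/30)x^2 + (8/15)x + 8/15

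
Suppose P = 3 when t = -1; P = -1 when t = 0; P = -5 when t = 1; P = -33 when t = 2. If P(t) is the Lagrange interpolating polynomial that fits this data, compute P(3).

-109

Evaluate each Lagrange basis at t = 3:
L_0(3) = (3)·(2)·(1)/[(-1)·(-2)·(-3)] = -1
L_1(3) = (4)·(2)·(1)/[(1)·(-1)·(-2)] = 4
L_2(3) = (4)·(3)·(1)/[(2)·(1)·(-1)] = -6
L_3(3) = (4)·(3)·(2)/[(3)·(2)·(1)] = 4
Sum: 3·(-1) + (-1)·(4) + (-5)·(-6) + (-33)·(4) = -109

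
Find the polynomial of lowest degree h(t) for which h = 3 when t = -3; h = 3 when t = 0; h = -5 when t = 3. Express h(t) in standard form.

Newton's divided differences:
h[-3,0] = (3 - 3) / (0 - (-3)) = 0
h[0,3] = (-5 - 3) / (3 - 0) = -8/3
h[-3,0,3] = (-8/3 - 0) / (3 - (-3)) = -4/9
h(t) = 3 + (-4/9)·(t + 3)t
Expanding: h(t) = -(4/9)t^2 - (4/3)t + 3

h(t) = -(4/9)t^2 - (4/3)t + 3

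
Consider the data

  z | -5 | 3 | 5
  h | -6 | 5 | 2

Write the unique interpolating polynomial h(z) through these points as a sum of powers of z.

h(z) = -(23/80)z^2 + (4/5)z + 83/16

Newton's divided differences:
h[-5,3] = (5 - (-6)) / (3 - (-5)) = 11/8
h[3,5] = (2 - 5) / (5 - 3) = -3/2
h[-5,3,5] = (-3/2 - 11/8) / (5 - (-5)) = -23/80
h(z) = -6 + (11/8)·(z + 5) + (-23/80)·(z + 5)(z - 3)
Expanding: h(z) = -(23/80)z^2 + (4/5)z + 83/16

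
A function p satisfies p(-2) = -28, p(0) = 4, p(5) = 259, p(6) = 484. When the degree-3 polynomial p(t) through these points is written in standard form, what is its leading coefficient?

L_0(t) = t(t - 5)(t - 6) / [-112] = -(1/112)t^3 + (11/112)t^2 - (15/56)t
L_1(t) = (t + 2)(t - 5)(t - 6) / [60] = (1/60)t^3 - (3/20)t^2 + (2/15)t + 1
L_2(t) = (t + 2)t(t - 6) / [-35] = -(1/35)t^3 + (4/35)t^2 + (12/35)t
L_3(t) = (t + 2)t(t - 5) / [48] = (1/48)t^3 - (1/16)t^2 - (5/24)t
p(t) = (-28)·L_0 + 4·L_1 + 259·L_2 + 484·L_3
Only the coefficient of t^3 is needed; take it from each L_i and combine:
(-28)·(-1/112) + 4·(1/60) + 259·(-1/35) + 484·(1/48) = 3

3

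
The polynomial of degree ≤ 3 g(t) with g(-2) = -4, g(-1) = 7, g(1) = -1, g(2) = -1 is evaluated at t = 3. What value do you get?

43/3

Using Newton's divided-difference form:
g[-2,-1] = (7 - (-4)) / (-1 - (-2)) = 11
g[-1,1] = (-1 - 7) / (1 - (-1)) = -4
g[1,2] = (-1 - (-1)) / (2 - 1) = 0
g[-2,-1,1] = (-4 - 11) / (1 - (-2)) = -5
g[-1,1,2] = (0 - (-4)) / (2 - (-1)) = 4/3
g[-2,-1,1,2] = (4/3 - (-5)) / (2 - (-2)) = 19/12
g(3) = -4 + 11·(5) + (-5)·(5)·(4) + (19/12)·(5)·(4)·(2) = 43/3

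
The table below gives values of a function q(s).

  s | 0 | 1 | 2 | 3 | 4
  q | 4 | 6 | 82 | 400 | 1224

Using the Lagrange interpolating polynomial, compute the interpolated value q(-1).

Evaluate each Lagrange basis at s = -1:
L_0(-1) = (-2)·(-3)·(-4)·(-5)/[(-1)·(-2)·(-3)·(-4)] = 5
L_1(-1) = (-1)·(-3)·(-4)·(-5)/[(1)·(-1)·(-2)·(-3)] = -10
L_2(-1) = (-1)·(-2)·(-4)·(-5)/[(2)·(1)·(-1)·(-2)] = 10
L_3(-1) = (-1)·(-2)·(-3)·(-5)/[(3)·(2)·(1)·(-1)] = -5
L_4(-1) = (-1)·(-2)·(-3)·(-4)/[(4)·(3)·(2)·(1)] = 1
Sum: 4·(5) + 6·(-10) + 82·(10) + 400·(-5) + 1224·(1) = 4

4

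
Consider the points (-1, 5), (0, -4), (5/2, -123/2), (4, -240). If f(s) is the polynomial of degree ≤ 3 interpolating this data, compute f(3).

Evaluate each Lagrange basis at s = 3:
L_0(3) = (3)·(1/2)·(-1)/[(-1)·(-7/2)·(-5)] = 3/35
L_1(3) = (4)·(1/2)·(-1)/[(1)·(-5/2)·(-4)] = -1/5
L_2(3) = (4)·(3)·(-1)/[(7/2)·(5/2)·(-3/2)] = 32/35
L_3(3) = (4)·(3)·(1/2)/[(5)·(4)·(3/2)] = 1/5
Sum: 5·(3/35) + (-4)·(-1/5) + (-123/2)·(32/35) + (-240)·(1/5) = -103

-103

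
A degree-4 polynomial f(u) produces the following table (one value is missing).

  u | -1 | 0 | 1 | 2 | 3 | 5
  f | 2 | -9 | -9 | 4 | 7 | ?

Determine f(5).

-234

The 5 known values determine f uniquely (degree ≤ 4).
L_0(5) = (5)·(4)·(3)·(2)/[(-1)·(-2)·(-3)·(-4)] = 5
L_1(5) = (6)·(4)·(3)·(2)/[(1)·(-1)·(-2)·(-3)] = -24
L_2(5) = (6)·(5)·(3)·(2)/[(2)·(1)·(-1)·(-2)] = 45
L_3(5) = (6)·(5)·(4)·(2)/[(3)·(2)·(1)·(-1)] = -40
L_4(5) = (6)·(5)·(4)·(3)/[(4)·(3)·(2)·(1)] = 15
Sum: 2·(5) + (-9)·(-24) + (-9)·(45) + 4·(-40) + 7·(15) = -234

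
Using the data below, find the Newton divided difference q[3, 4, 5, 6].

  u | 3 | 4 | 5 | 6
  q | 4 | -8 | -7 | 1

-1

q[3,4] = (-8 - 4) / (4 - 3) = -12
q[4,5] = (-7 - (-8)) / (5 - 4) = 1
q[5,6] = (1 - (-7)) / (6 - 5) = 8
q[3,4,5] = (1 - (-12)) / (5 - 3) = 13/2
q[4,5,6] = (8 - 1) / (6 - 4) = 7/2
q[3,4,5,6] = (7/2 - 13/2) / (6 - 3) = -1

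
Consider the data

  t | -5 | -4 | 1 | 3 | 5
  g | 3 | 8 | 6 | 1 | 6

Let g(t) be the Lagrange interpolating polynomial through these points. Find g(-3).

166/15

Evaluate each Lagrange basis at t = -3:
L_0(-3) = (1)·(-4)·(-6)·(-8)/[(-1)·(-6)·(-8)·(-10)] = -2/5
L_1(-3) = (2)·(-4)·(-6)·(-8)/[(1)·(-5)·(-7)·(-9)] = 128/105
L_2(-3) = (2)·(1)·(-6)·(-8)/[(6)·(5)·(-2)·(-4)] = 2/5
L_3(-3) = (2)·(1)·(-4)·(-8)/[(8)·(7)·(2)·(-2)] = -2/7
L_4(-3) = (2)·(1)·(-4)·(-6)/[(10)·(9)·(4)·(2)] = 1/15
Sum: 3·(-2/5) + 8·(128/105) + 6·(2/5) + 1·(-2/7) + 6·(1/15) = 166/15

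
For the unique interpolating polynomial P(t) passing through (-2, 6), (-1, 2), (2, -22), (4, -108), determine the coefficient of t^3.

-1

The leading coefficient equals the top divided difference P[-2,-1,2,4].
P[-2,-1] = (2 - 6) / (-1 - (-2)) = -4
P[-1,2] = (-22 - 2) / (2 - (-1)) = -8
P[2,4] = (-108 - (-22)) / (4 - 2) = -43
P[-2,-1,2] = (-8 - (-4)) / (2 - (-2)) = -1
P[-1,2,4] = (-43 - (-8)) / (4 - (-1)) = -7
P[-2,-1,2,4] = (-7 - (-1)) / (4 - (-2)) = -1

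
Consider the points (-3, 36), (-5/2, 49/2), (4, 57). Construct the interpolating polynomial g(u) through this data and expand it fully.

g(u) = 4u^2 - u - 3

Build the Lagrange basis polynomials:
L_0(u) = (u + 5/2)(u - 4) / [7/2] = (2/7)u^2 - (3/7)u - 20/7
L_1(u) = (u + 3)(u - 4) / [-13/4] = -(4/13)u^2 + (4/13)u + 48/13
L_2(u) = (u + 3)(u + 5/2) / [91/2] = (2/91)u^2 + (11/91)u + 15/91
g(u) = 36·L_0 + (49/2)·L_1 + 57·L_2
  36·L_0(u) = (72/7)u^2 - (108/7)u - 720/7
  (49/2)·L_1(u) = -(98/13)u^2 + (98/13)u + 1176/13
  57·L_2(u) = (114/91)u^2 + (627/91)u + 855/91
Adding term by term: 4u^2 - u - 3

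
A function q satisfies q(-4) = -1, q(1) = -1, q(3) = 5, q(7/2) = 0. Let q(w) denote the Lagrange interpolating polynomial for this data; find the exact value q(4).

L_0(4) = (3)·(1)·(1/2)/[(-5)·(-7)·(-15/2)] = -1/175
L_1(4) = (8)·(1)·(1/2)/[(5)·(-2)·(-5/2)] = 4/25
L_2(4) = (8)·(3)·(1/2)/[(7)·(2)·(-1/2)] = -12/7
L_3(4) = (8)·(3)·(1)/[(15/2)·(5/2)·(1/2)] = 64/25
Sum: (-1)·(-1/175) + (-1)·(4/25) + 5·(-12/7) + 0 = -1527/175

-1527/175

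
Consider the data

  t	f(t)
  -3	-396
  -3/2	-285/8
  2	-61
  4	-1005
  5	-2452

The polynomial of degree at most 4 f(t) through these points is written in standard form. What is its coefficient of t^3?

Build the Lagrange basis polynomials:
L_0(t) = (t + 3/2)(t - 2)(t - 4)(t - 5) / [420] = (1/420)t^4 - (19/840)t^3 + (43/840)t^2 + (17/420)t - 1/7
L_1(t) = (t + 3)(t - 2)(t - 4)(t - 5) / [-3003/16] = -(16/3003)t^4 + (128/3003)t^3 - (80/3003)t^2 - (1184/3003)t + 640/1001
L_2(t) = (t + 3)(t + 3/2)(t - 4)(t - 5) / [105] = (1/105)t^4 - (3/70)t^3 - (16/105)t^2 + (33/70)t + 6/7
L_3(t) = (t + 3)(t + 3/2)(t - 2)(t - 5) / [-77] = -(1/77)t^4 + (5/154)t^3 + (17/77)t^2 - (27/154)t - 45/77
L_4(t) = (t + 3)(t + 3/2)(t - 2)(t - 4) / [156] = (1/156)t^4 - (1/104)t^3 - (29/312)t^2 + (3/52)t + 3/13
f(t) = (-396)·L_0 + (-285/8)·L_1 + (-61)·L_2 + (-1005)·L_3 + (-2452)·L_4
Only the coefficient of t^3 is needed; take it from each L_i and combine:
(-396)·(-19/840) + (-285/8)·(128/3003) + (-61)·(-3/70) + (-1005)·(5/154) + (-2452)·(-1/104) = 1

1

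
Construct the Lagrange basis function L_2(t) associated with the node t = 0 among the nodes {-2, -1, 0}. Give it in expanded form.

L_2(t) = (1/2)t^2 + (3/2)t + 1

L_2(t) = (t + 2)(t + 1) / [(2)·(1)]
       = (t^2 + 3t + 2) / (2)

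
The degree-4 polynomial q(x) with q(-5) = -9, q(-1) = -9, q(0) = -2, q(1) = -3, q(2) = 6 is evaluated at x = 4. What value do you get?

1350/7

Evaluate each Lagrange basis at x = 4:
L_0(4) = (5)·(4)·(3)·(2)/[(-4)·(-5)·(-6)·(-7)] = 1/7
L_1(4) = (9)·(4)·(3)·(2)/[(4)·(-1)·(-2)·(-3)] = -9
L_2(4) = (9)·(5)·(3)·(2)/[(5)·(1)·(-1)·(-2)] = 27
L_3(4) = (9)·(5)·(4)·(2)/[(6)·(2)·(1)·(-1)] = -30
L_4(4) = (9)·(5)·(4)·(3)/[(7)·(3)·(2)·(1)] = 90/7
Sum: (-9)·(1/7) + (-9)·(-9) + (-2)·(27) + (-3)·(-30) + 6·(90/7) = 1350/7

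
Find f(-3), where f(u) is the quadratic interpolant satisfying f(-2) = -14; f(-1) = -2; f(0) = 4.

-32

Evaluate each Lagrange basis at u = -3:
L_0(-3) = (-2)·(-3)/[(-1)·(-2)] = 3
L_1(-3) = (-1)·(-3)/[(1)·(-1)] = -3
L_2(-3) = (-1)·(-2)/[(2)·(1)] = 1
Sum: (-14)·(3) + (-2)·(-3) + 4·(1) = -32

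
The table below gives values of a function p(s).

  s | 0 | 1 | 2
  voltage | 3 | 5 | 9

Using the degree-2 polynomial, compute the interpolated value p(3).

Evaluate each Lagrange basis at s = 3:
L_0(3) = (2)·(1)/[(-1)·(-2)] = 1
L_1(3) = (3)·(1)/[(1)·(-1)] = -3
L_2(3) = (3)·(2)/[(2)·(1)] = 3
Sum: 3·(1) + 5·(-3) + 9·(3) = 15

15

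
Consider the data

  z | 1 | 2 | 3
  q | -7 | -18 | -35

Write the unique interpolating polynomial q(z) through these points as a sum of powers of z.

L_0(z) = (z - 2)(z - 3) / [2] = (1/2)z^2 - (5/2)z + 3
L_1(z) = (z - 1)(z - 3) / [-1] = -z^2 + 4z - 3
L_2(z) = (z - 1)(z - 2) / [2] = (1/2)z^2 - (3/2)z + 1
q(z) = (-7)·L_0 + (-18)·L_1 + (-35)·L_2
  (-7)·L_0(z) = -(7/2)z^2 + (35/2)z - 21
  (-18)·L_1(z) = 18z^2 - 72z + 54
  (-35)·L_2(z) = -(35/2)z^2 + (105/2)z - 35
Adding term by term: -3z^2 - 2z - 2

q(z) = -3z^2 - 2z - 2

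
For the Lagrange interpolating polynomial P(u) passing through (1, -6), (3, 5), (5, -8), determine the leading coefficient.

Build the Lagrange basis polynomials:
L_0(u) = (u - 3)(u - 5) / [8] = (1/8)u^2 - u + 15/8
L_1(u) = (u - 1)(u - 5) / [-4] = -(1/4)u^2 + (3/2)u - 5/4
L_2(u) = (u - 1)(u - 3) / [8] = (1/8)u^2 - (1/2)u + 3/8
P(u) = (-6)·L_0 + 5·L_1 + (-8)·L_2
Only the coefficient of u^2 is needed; take it from each L_i and combine:
(-6)·(1/8) + 5·(-1/4) + (-8)·(1/8) = -3

-3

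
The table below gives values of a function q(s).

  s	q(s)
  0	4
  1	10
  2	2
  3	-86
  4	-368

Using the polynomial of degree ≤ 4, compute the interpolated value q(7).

-4238

Using Newton's divided-difference form:
q[0,1] = (10 - 4) / (1 - 0) = 6
q[1,2] = (2 - 10) / (2 - 1) = -8
q[2,3] = (-86 - 2) / (3 - 2) = -88
q[3,4] = (-368 - (-86)) / (4 - 3) = -282
q[0,1,2] = (-8 - 6) / (2 - 0) = -7
q[1,2,3] = (-88 - (-8)) / (3 - 1) = -40
q[2,3,4] = (-282 - (-88)) / (4 - 2) = -97
q[0,1,2,3] = (-40 - (-7)) / (3 - 0) = -11
q[1,2,3,4] = (-97 - (-40)) / (4 - 1) = -19
q[0,1,2,3,4] = (-19 - (-11)) / (4 - 0) = -2
q(7) = 4 + 6·(7) + (-7)·(7)·(6) + (-11)·(7)·(6)·(5) + (-2)·(7)·(6)·(5)·(4) = -4238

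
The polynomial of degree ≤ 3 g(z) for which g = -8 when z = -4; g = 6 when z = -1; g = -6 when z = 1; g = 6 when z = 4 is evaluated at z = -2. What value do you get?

87/10

Using Newton's divided-difference form:
g[-4,-1] = (6 - (-8)) / (-1 - (-4)) = 14/3
g[-1,1] = (-6 - 6) / (1 - (-1)) = -6
g[1,4] = (6 - (-6)) / (4 - 1) = 4
g[-4,-1,1] = (-6 - 14/3) / (1 - (-4)) = -32/15
g[-1,1,4] = (4 - (-6)) / (4 - (-1)) = 2
g[-4,-1,1,4] = (2 - (-32/15)) / (4 - (-4)) = 31/60
g(-2) = -8 + (14/3)·(2) + (-32/15)·(2)·(-1) + (31/60)·(2)·(-1)·(-3) = 87/10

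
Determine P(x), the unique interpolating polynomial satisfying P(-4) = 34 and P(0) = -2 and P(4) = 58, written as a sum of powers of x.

P(x) = 3x^2 + 3x - 2

Newton's divided differences:
P[-4,0] = (-2 - 34) / (0 - (-4)) = -9
P[0,4] = (58 - (-2)) / (4 - 0) = 15
P[-4,0,4] = (15 - (-9)) / (4 - (-4)) = 3
P(x) = 34 + (-9)·(x + 4) + 3·(x + 4)x
Expanding: P(x) = 3x^2 + 3x - 2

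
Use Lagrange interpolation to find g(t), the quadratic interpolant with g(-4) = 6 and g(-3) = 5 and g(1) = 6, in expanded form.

Build the Lagrange basis polynomials:
L_0(t) = (t + 3)(t - 1) / [5] = (1/5)t^2 + (2/5)t - 3/5
L_1(t) = (t + 4)(t - 1) / [-4] = -(1/4)t^2 - (3/4)t + 1
L_2(t) = (t + 4)(t + 3) / [20] = (1/20)t^2 + (7/20)t + 3/5
g(t) = 6·L_0 + 5·L_1 + 6·L_2
  6·L_0(t) = (6/5)t^2 + (12/5)t - 18/5
  5·L_1(t) = -(5/4)t^2 - (15/4)t + 5
  6·L_2(t) = (3/10)t^2 + (21/10)t + 18/5
Adding term by term: (1/4)t^2 + (3/4)t + 5

g(t) = (1/4)t^2 + (3/4)t + 5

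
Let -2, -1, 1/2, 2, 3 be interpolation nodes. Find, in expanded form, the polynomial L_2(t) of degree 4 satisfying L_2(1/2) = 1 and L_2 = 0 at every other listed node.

L_2(t) = (16/225)t^4 - (32/225)t^3 - (112/225)t^2 + (128/225)t + 64/75

L_2(t) = (t + 2)(t + 1)(t - 2)(t - 3) / [(5/2)·(3/2)·(-3/2)·(-5/2)]
       = (t^4 - 2t^3 - 7t^2 + 8t + 12) / (225/16)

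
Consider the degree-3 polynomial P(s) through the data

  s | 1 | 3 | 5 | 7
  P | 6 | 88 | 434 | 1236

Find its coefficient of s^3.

4

The leading coefficient equals the top divided difference P[1,3,5,7].
P[1,3] = (88 - 6) / (3 - 1) = 41
P[3,5] = (434 - 88) / (5 - 3) = 173
P[5,7] = (1236 - 434) / (7 - 5) = 401
P[1,3,5] = (173 - 41) / (5 - 1) = 33
P[3,5,7] = (401 - 173) / (7 - 3) = 57
P[1,3,5,7] = (57 - 33) / (7 - 1) = 4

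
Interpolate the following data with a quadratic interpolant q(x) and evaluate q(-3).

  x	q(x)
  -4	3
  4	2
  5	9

-8/3

Using Newton's divided-difference form:
q[-4,4] = (2 - 3) / (4 - (-4)) = -1/8
q[4,5] = (9 - 2) / (5 - 4) = 7
q[-4,4,5] = (7 - (-1/8)) / (5 - (-4)) = 19/24
q(-3) = 3 + (-1/8)·(1) + (19/24)·(1)·(-7) = -8/3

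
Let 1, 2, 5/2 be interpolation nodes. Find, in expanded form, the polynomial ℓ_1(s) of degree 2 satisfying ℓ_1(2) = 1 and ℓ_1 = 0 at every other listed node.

ℓ_1(s) = -2s^2 + 7s - 5

ℓ_1(s) = (s - 1)(s - 5/2) / [(1)·(-1/2)]
       = (s^2 - (7/2)s + 5/2) / (-1/2)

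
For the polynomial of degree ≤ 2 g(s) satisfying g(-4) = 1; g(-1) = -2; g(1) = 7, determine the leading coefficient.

Build the Lagrange basis polynomials:
L_0(s) = (s + 1)(s - 1) / [15] = (1/15)s^2 - 1/15
L_1(s) = (s + 4)(s - 1) / [-6] = -(1/6)s^2 - (1/2)s + 2/3
L_2(s) = (s + 4)(s + 1) / [10] = (1/10)s^2 + (1/2)s + 2/5
g(s) = 1·L_0 + (-2)·L_1 + 7·L_2
Only the coefficient of s^2 is needed; take it from each L_i and combine:
1·(1/15) + (-2)·(-1/6) + 7·(1/10) = 11/10

11/10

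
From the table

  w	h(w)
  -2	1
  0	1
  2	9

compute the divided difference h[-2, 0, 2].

h[-2,0] = (1 - 1) / (0 - (-2)) = 0
h[0,2] = (9 - 1) / (2 - 0) = 4
h[-2,0,2] = (4 - 0) / (2 - (-2)) = 1

1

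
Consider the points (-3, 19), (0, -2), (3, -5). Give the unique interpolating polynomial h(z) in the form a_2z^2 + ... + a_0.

h(z) = z^2 - 4z - 2

Newton's divided differences:
h[-3,0] = (-2 - 19) / (0 - (-3)) = -7
h[0,3] = (-5 - (-2)) / (3 - 0) = -1
h[-3,0,3] = (-1 - (-7)) / (3 - (-3)) = 1
h(z) = 19 + (-7)·(z + 3) + 1·(z + 3)z
Expanding: h(z) = z^2 - 4z - 2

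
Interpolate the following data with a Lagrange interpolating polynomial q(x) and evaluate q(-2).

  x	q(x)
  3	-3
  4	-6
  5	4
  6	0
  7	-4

4022

Evaluate each Lagrange basis at x = -2:
L_0(-2) = (-6)·(-7)·(-8)·(-9)/[(-1)·(-2)·(-3)·(-4)] = 126
L_1(-2) = (-5)·(-7)·(-8)·(-9)/[(1)·(-1)·(-2)·(-3)] = -420
L_2(-2) = (-5)·(-6)·(-8)·(-9)/[(2)·(1)·(-1)·(-2)] = 540
L_3(-2) = (-5)·(-6)·(-7)·(-9)/[(3)·(2)·(1)·(-1)] = -315
L_4(-2) = (-5)·(-6)·(-7)·(-8)/[(4)·(3)·(2)·(1)] = 70
Sum: (-3)·(126) + (-6)·(-420) + 4·(540) + 0 + (-4)·(70) = 4022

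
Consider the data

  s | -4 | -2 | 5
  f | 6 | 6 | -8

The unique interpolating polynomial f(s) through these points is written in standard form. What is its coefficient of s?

-4/3

L_0(s) = (s + 2)(s - 5) / [18] = (1/18)s^2 - (1/6)s - 5/9
L_1(s) = (s + 4)(s - 5) / [-14] = -(1/14)s^2 + (1/14)s + 10/7
L_2(s) = (s + 4)(s + 2) / [63] = (1/63)s^2 + (2/21)s + 8/63
f(s) = 6·L_0 + 6·L_1 + (-8)·L_2
Only the coefficient of s is needed; take it from each L_i and combine:
6·(-1/6) + 6·(1/14) + (-8)·(2/21) = -4/3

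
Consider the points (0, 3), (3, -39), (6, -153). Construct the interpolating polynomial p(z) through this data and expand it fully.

p(z) = -4z^2 - 2z + 3

L_0(z) = (z - 3)(z - 6) / [18] = (1/18)z^2 - (1/2)z + 1
L_1(z) = z(z - 6) / [-9] = -(1/9)z^2 + (2/3)z
L_2(z) = z(z - 3) / [18] = (1/18)z^2 - (1/6)z
p(z) = 3·L_0 + (-39)·L_1 + (-153)·L_2
  3·L_0(z) = (1/6)z^2 - (3/2)z + 3
  (-39)·L_1(z) = (13/3)z^2 - 26z
  (-153)·L_2(z) = -(17/2)z^2 + (51/2)z
Adding term by term: -4z^2 - 2z + 3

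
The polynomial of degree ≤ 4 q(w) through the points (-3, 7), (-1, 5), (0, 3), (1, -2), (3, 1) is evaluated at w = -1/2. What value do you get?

3421/768

Evaluate each Lagrange basis at w = -1/2:
L_0(-1/2) = (1/2)·(-1/2)·(-3/2)·(-7/2)/[(-2)·(-3)·(-4)·(-6)] = -7/768
L_1(-1/2) = (5/2)·(-1/2)·(-3/2)·(-7/2)/[(2)·(-1)·(-2)·(-4)] = 105/256
L_2(-1/2) = (5/2)·(1/2)·(-3/2)·(-7/2)/[(3)·(1)·(-1)·(-3)] = 35/48
L_3(-1/2) = (5/2)·(1/2)·(-1/2)·(-7/2)/[(4)·(2)·(1)·(-2)] = -35/256
L_4(-1/2) = (5/2)·(1/2)·(-1/2)·(-3/2)/[(6)·(4)·(3)·(2)] = 5/768
Sum: 7·(-7/768) + 5·(105/256) + 3·(35/48) + (-2)·(-35/256) + 1·(5/768) = 3421/768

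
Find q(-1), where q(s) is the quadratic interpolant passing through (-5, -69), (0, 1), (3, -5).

-5

Evaluate each Lagrange basis at s = -1:
L_0(-1) = (-1)·(-4)/[(-5)·(-8)] = 1/10
L_1(-1) = (4)·(-4)/[(5)·(-3)] = 16/15
L_2(-1) = (4)·(-1)/[(8)·(3)] = -1/6
Sum: (-69)·(1/10) + 1·(16/15) + (-5)·(-1/6) = -5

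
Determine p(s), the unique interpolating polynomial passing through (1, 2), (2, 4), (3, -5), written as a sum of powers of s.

Newton's divided differences:
p[1,2] = (4 - 2) / (2 - 1) = 2
p[2,3] = (-5 - 4) / (3 - 2) = -9
p[1,2,3] = (-9 - 2) / (3 - 1) = -11/2
p(s) = 2 + 2·(s - 1) + (-11/2)·(s - 1)(s - 2)
Expanding: p(s) = -(11/2)s^2 + (37/2)s - 11

p(s) = -(11/2)s^2 + (37/2)s - 11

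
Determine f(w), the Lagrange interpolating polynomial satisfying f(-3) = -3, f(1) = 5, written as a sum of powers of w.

L_0(w) = (w - 1) / [-4] = -(1/4)w + 1/4
L_1(w) = (w + 3) / [4] = (1/4)w + 3/4
f(w) = (-3)·L_0 + 5·L_1
  (-3)·L_0(w) = (3/4)w - 3/4
  5·L_1(w) = (5/4)w + 15/4
Adding term by term: 2w + 3

f(w) = 2w + 3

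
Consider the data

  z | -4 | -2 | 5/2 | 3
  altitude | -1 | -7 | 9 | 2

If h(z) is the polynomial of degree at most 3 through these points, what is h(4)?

-31501/1365

Evaluate each Lagrange basis at z = 4:
L_0(4) = (6)·(3/2)·(1)/[(-2)·(-13/2)·(-7)] = -9/91
L_1(4) = (8)·(3/2)·(1)/[(2)·(-9/2)·(-5)] = 4/15
L_2(4) = (8)·(6)·(1)/[(13/2)·(9/2)·(-1/2)] = -128/39
L_3(4) = (8)·(6)·(3/2)/[(7)·(5)·(1/2)] = 144/35
Sum: (-1)·(-9/91) + (-7)·(4/15) + 9·(-128/39) + 2·(144/35) = -31501/1365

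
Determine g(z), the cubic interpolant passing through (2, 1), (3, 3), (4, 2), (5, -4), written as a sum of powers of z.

g(z) = -(1/3)z^3 + (3/2)z^2 + (5/6)z - 4

Newton's divided differences:
g[2,3] = (3 - 1) / (3 - 2) = 2
g[3,4] = (2 - 3) / (4 - 3) = -1
g[4,5] = (-4 - 2) / (5 - 4) = -6
g[2,3,4] = (-1 - 2) / (4 - 2) = -3/2
g[3,4,5] = (-6 - (-1)) / (5 - 3) = -5/2
g[2,3,4,5] = (-5/2 - (-3/2)) / (5 - 2) = -1/3
g(z) = 1 + 2·(z - 2) + (-3/2)·(z - 2)(z - 3) + (-1/3)·(z - 2)(z - 3)(z - 4)
Expanding: g(z) = -(1/3)z^3 + (3/2)z^2 + (5/6)z - 4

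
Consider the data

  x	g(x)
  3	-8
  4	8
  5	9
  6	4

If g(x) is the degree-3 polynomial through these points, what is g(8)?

Using Newton's divided-difference form:
g[3,4] = (8 - (-8)) / (4 - 3) = 16
g[4,5] = (9 - 8) / (5 - 4) = 1
g[5,6] = (4 - 9) / (6 - 5) = -5
g[3,4,5] = (1 - 16) / (5 - 3) = -15/2
g[4,5,6] = (-5 - 1) / (6 - 4) = -3
g[3,4,5,6] = (-3 - (-15/2)) / (6 - 3) = 3/2
g(8) = -8 + 16·(5) + (-15/2)·(5)·(4) + (3/2)·(5)·(4)·(3) = 12

12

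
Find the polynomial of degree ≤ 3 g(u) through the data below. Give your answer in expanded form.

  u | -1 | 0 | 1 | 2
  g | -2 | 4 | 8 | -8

Newton's divided differences:
g[-1,0] = (4 - (-2)) / (0 - (-1)) = 6
g[0,1] = (8 - 4) / (1 - 0) = 4
g[1,2] = (-8 - 8) / (2 - 1) = -16
g[-1,0,1] = (4 - 6) / (1 - (-1)) = -1
g[0,1,2] = (-16 - 4) / (2 - 0) = -10
g[-1,0,1,2] = (-10 - (-1)) / (2 - (-1)) = -3
g(u) = -2 + 6·(u + 1) + (-1)·(u + 1)u + (-3)·(u + 1)u(u - 1)
Expanding: g(u) = -3u^3 - u^2 + 8u + 4

g(u) = -3u^3 - u^2 + 8u + 4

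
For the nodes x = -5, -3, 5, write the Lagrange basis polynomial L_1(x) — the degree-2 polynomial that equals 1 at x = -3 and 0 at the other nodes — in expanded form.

L_1(x) = (x + 5)(x - 5) / [(2)·(-8)]
       = (x^2 - 25) / (-16)

L_1(x) = -(1/16)x^2 + 25/16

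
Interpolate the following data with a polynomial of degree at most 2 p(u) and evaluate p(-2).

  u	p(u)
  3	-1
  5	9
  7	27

9

L_0(-2) = (-7)·(-9)/[(-2)·(-4)] = 63/8
L_1(-2) = (-5)·(-9)/[(2)·(-2)] = -45/4
L_2(-2) = (-5)·(-7)/[(4)·(2)] = 35/8
Sum: (-1)·(63/8) + 9·(-45/4) + 27·(35/8) = 9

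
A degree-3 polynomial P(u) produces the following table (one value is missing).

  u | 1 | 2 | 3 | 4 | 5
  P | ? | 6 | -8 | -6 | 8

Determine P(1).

The 4 known values determine P uniquely (degree ≤ 3).
L_0(1) = (-2)·(-3)·(-4)/[(-1)·(-2)·(-3)] = 4
L_1(1) = (-1)·(-3)·(-4)/[(1)·(-1)·(-2)] = -6
L_2(1) = (-1)·(-2)·(-4)/[(2)·(1)·(-1)] = 4
L_3(1) = (-1)·(-2)·(-3)/[(3)·(2)·(1)] = -1
Sum: 6·(4) + (-8)·(-6) + (-6)·(4) + 8·(-1) = 40

40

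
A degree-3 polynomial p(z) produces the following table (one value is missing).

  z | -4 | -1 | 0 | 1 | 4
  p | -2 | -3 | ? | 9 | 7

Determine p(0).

91/30

The 4 known values determine p uniquely (degree ≤ 3).
Evaluate each Lagrange basis at z = 0:
L_0(0) = (1)·(-1)·(-4)/[(-3)·(-5)·(-8)] = -1/30
L_1(0) = (4)·(-1)·(-4)/[(3)·(-2)·(-5)] = 8/15
L_2(0) = (4)·(1)·(-4)/[(5)·(2)·(-3)] = 8/15
L_3(0) = (4)·(1)·(-1)/[(8)·(5)·(3)] = -1/30
Sum: (-2)·(-1/30) + (-3)·(8/15) + 9·(8/15) + 7·(-1/30) = 91/30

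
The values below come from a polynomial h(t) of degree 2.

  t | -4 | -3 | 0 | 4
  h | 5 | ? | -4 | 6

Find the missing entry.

The 3 known values determine h uniquely (degree ≤ 2).
Evaluate each Lagrange basis at t = -3:
L_0(-3) = (-3)·(-7)/[(-4)·(-8)] = 21/32
L_1(-3) = (1)·(-7)/[(4)·(-4)] = 7/16
L_2(-3) = (1)·(-3)/[(8)·(4)] = -3/32
Sum: 5·(21/32) + (-4)·(7/16) + 6·(-3/32) = 31/32

31/32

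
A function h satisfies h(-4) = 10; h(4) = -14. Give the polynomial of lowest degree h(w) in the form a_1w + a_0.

h(w) = -3w - 2

Build the Lagrange basis polynomials:
L_0(w) = (w - 4) / [-8] = -(1/8)w + 1/2
L_1(w) = (w + 4) / [8] = (1/8)w + 1/2
h(w) = 10·L_0 + (-14)·L_1
  10·L_0(w) = -(5/4)w + 5
  (-14)·L_1(w) = -(7/4)w - 7
Adding term by term: -3w - 2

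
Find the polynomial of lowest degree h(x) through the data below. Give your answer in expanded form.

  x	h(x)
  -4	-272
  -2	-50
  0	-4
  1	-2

h(x) = 3x^3 - 4x^2 + 3x - 4

Newton's divided differences:
h[-4,-2] = (-50 - (-272)) / (-2 - (-4)) = 111
h[-2,0] = (-4 - (-50)) / (0 - (-2)) = 23
h[0,1] = (-2 - (-4)) / (1 - 0) = 2
h[-4,-2,0] = (23 - 111) / (0 - (-4)) = -22
h[-2,0,1] = (2 - 23) / (1 - (-2)) = -7
h[-4,-2,0,1] = (-7 - (-22)) / (1 - (-4)) = 3
h(x) = -272 + 111·(x + 4) + (-22)·(x + 4)(x + 2) + 3·(x + 4)(x + 2)x
Expanding: h(x) = 3x^3 - 4x^2 + 3x - 4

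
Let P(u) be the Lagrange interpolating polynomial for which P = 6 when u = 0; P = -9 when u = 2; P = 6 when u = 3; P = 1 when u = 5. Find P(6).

-51

Evaluate each Lagrange basis at u = 6:
L_0(6) = (4)·(3)·(1)/[(-2)·(-3)·(-5)] = -2/5
L_1(6) = (6)·(3)·(1)/[(2)·(-1)·(-3)] = 3
L_2(6) = (6)·(4)·(1)/[(3)·(1)·(-2)] = -4
L_3(6) = (6)·(4)·(3)/[(5)·(3)·(2)] = 12/5
Sum: 6·(-2/5) + (-9)·(3) + 6·(-4) + 1·(12/5) = -51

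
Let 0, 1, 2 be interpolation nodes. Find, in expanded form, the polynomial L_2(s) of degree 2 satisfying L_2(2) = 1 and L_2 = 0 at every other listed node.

L_2(s) = s(s - 1) / [(2)·(1)]
       = (s^2 - s) / (2)

L_2(s) = (1/2)s^2 - (1/2)s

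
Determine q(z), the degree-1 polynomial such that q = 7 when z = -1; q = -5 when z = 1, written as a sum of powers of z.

q(z) = -6z + 1

L_0(z) = (z - 1) / [-2] = -(1/2)z + 1/2
L_1(z) = (z + 1) / [2] = (1/2)z + 1/2
q(z) = 7·L_0 + (-5)·L_1
  7·L_0(z) = -(7/2)z + 7/2
  (-5)·L_1(z) = -(5/2)z - 5/2
Adding term by term: -6z + 1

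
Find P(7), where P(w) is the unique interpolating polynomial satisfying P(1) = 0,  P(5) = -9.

Evaluate each Lagrange basis at w = 7:
L_0(7) = (2)/[(-4)] = -1/2
L_1(7) = (6)/[(4)] = 3/2
Sum: 0 + (-9)·(3/2) = -27/2

-27/2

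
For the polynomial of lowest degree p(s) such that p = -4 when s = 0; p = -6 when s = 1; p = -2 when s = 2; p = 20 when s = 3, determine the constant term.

Build the Lagrange basis polynomials:
L_0(s) = (s - 1)(s - 2)(s - 3) / [-6] = -(1/6)s^3 + s^2 - (11/6)s + 1
L_1(s) = s(s - 2)(s - 3) / [2] = (1/2)s^3 - (5/2)s^2 + 3s
L_2(s) = s(s - 1)(s - 3) / [-2] = -(1/2)s^3 + 2s^2 - (3/2)s
L_3(s) = s(s - 1)(s - 2) / [6] = (1/6)s^3 - (1/2)s^2 + (1/3)s
p(s) = (-4)·L_0 + (-6)·L_1 + (-2)·L_2 + 20·L_3
Only the constant term is needed; take it from each L_i and combine:
(-4)·(1) + (-6)·(0) + (-2)·(0) + 20·(0) = -4

-4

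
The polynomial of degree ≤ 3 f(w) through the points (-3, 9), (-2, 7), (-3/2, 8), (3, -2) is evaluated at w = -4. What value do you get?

520/27

Using Newton's divided-difference form:
f[-3,-2] = (7 - 9) / (-2 - (-3)) = -2
f[-2,-3/2] = (8 - 7) / (-3/2 - (-2)) = 2
f[-3/2,3] = (-2 - 8) / (3 - (-3/2)) = -20/9
f[-3,-2,-3/2] = (2 - (-2)) / (-3/2 - (-3)) = 8/3
f[-2,-3/2,3] = (-20/9 - 2) / (3 - (-2)) = -38/45
f[-3,-2,-3/2,3] = (-38/45 - 8/3) / (3 - (-3)) = -79/135
f(-4) = 9 + (-2)·(-1) + (8/3)·(-1)·(-2) + (-79/135)·(-1)·(-2)·(-5/2) = 520/27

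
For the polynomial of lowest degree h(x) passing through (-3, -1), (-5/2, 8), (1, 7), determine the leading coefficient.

-32/7

L_0(x) = (x + 5/2)(x - 1) / [2] = (1/2)x^2 + (3/4)x - 5/4
L_1(x) = (x + 3)(x - 1) / [-7/4] = -(4/7)x^2 - (8/7)x + 12/7
L_2(x) = (x + 3)(x + 5/2) / [14] = (1/14)x^2 + (11/28)x + 15/28
h(x) = (-1)·L_0 + 8·L_1 + 7·L_2
Only the coefficient of x^2 is needed; take it from each L_i and combine:
(-1)·(1/2) + 8·(-4/7) + 7·(1/14) = -32/7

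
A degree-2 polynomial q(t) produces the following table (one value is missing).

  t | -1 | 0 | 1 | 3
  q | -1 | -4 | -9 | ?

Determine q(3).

The 3 known values determine q uniquely (degree ≤ 2).
L_0(3) = (3)·(2)/[(-1)·(-2)] = 3
L_1(3) = (4)·(2)/[(1)·(-1)] = -8
L_2(3) = (4)·(3)/[(2)·(1)] = 6
Sum: (-1)·(3) + (-4)·(-8) + (-9)·(6) = -25

-25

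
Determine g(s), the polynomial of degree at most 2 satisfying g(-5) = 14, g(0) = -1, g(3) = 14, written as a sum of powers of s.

Newton's divided differences:
g[-5,0] = (-1 - 14) / (0 - (-5)) = -3
g[0,3] = (14 - (-1)) / (3 - 0) = 5
g[-5,0,3] = (5 - (-3)) / (3 - (-5)) = 1
g(s) = 14 + (-3)·(s + 5) + 1·(s + 5)s
Expanding: g(s) = s^2 + 2s - 1

g(s) = s^2 + 2s - 1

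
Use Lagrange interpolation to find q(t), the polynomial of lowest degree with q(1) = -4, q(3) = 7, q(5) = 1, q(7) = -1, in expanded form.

L_0(t) = (t - 3)(t - 5)(t - 7) / [-48] = -(1/48)t^3 + (5/16)t^2 - (71/48)t + 35/16
L_1(t) = (t - 1)(t - 5)(t - 7) / [16] = (1/16)t^3 - (13/16)t^2 + (47/16)t - 35/16
L_2(t) = (t - 1)(t - 3)(t - 7) / [-16] = -(1/16)t^3 + (11/16)t^2 - (31/16)t + 21/16
L_3(t) = (t - 1)(t - 3)(t - 5) / [48] = (1/48)t^3 - (3/16)t^2 + (23/48)t - 5/16
q(t) = (-4)·L_0 + 7·L_1 + 1·L_2 + (-1)·L_3
  (-4)·L_0(t) = (1/12)t^3 - (5/4)t^2 + (71/12)t - 35/4
  7·L_1(t) = (7/16)t^3 - (91/16)t^2 + (329/16)t - 245/16
  1·L_2(t) = -(1/16)t^3 + (11/16)t^2 - (31/16)t + 21/16
  (-1)·L_3(t) = -(1/48)t^3 + (3/16)t^2 - (23/48)t + 5/16
Adding term by term: (7/16)t^3 - (97/16)t^2 + (385/16)t - 359/16

q(t) = (7/16)t^3 - (97/16)t^2 + (385/16)t - 359/16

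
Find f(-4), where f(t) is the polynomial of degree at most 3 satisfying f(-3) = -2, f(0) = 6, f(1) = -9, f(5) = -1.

-335/8

Evaluate each Lagrange basis at t = -4:
L_0(-4) = (-4)·(-5)·(-9)/[(-3)·(-4)·(-8)] = 15/8
L_1(-4) = (-1)·(-5)·(-9)/[(3)·(-1)·(-5)] = -3
L_2(-4) = (-1)·(-4)·(-9)/[(4)·(1)·(-4)] = 9/4
L_3(-4) = (-1)·(-4)·(-5)/[(8)·(5)·(4)] = -1/8
Sum: (-2)·(15/8) + 6·(-3) + (-9)·(9/4) + (-1)·(-1/8) = -335/8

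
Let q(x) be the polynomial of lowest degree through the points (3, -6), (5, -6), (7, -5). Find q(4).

-49/8

Using Newton's divided-difference form:
q[3,5] = (-6 - (-6)) / (5 - 3) = 0
q[5,7] = (-5 - (-6)) / (7 - 5) = 1/2
q[3,5,7] = (1/2 - 0) / (7 - 3) = 1/8
q(4) = -6 + 0·(1) + (1/8)·(1)·(-1) = -49/8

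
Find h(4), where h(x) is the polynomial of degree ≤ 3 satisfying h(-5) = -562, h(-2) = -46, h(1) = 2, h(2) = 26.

L_0(4) = (6)·(3)·(2)/[(-3)·(-6)·(-7)] = -2/7
L_1(4) = (9)·(3)·(2)/[(3)·(-3)·(-4)] = 3/2
L_2(4) = (9)·(6)·(2)/[(6)·(3)·(-1)] = -6
L_3(4) = (9)·(6)·(3)/[(7)·(4)·(1)] = 81/14
Sum: (-562)·(-2/7) + (-46)·(3/2) + 2·(-6) + 26·(81/14) = 230

230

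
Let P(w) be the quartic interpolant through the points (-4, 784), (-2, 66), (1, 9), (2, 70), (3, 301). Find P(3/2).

Using Newton's divided-difference form:
P[-4,-2] = (66 - 784) / (-2 - (-4)) = -359
P[-2,1] = (9 - 66) / (1 - (-2)) = -19
P[1,2] = (70 - 9) / (2 - 1) = 61
P[2,3] = (301 - 70) / (3 - 2) = 231
P[-4,-2,1] = (-19 - (-359)) / (1 - (-4)) = 68
P[-2,1,2] = (61 - (-19)) / (2 - (-2)) = 20
P[1,2,3] = (231 - 61) / (3 - 1) = 85
P[-4,-2,1,2] = (20 - 68) / (2 - (-4)) = -8
P[-2,1,2,3] = (85 - 20) / (3 - (-2)) = 13
P[-4,-2,1,2,3] = (13 - (-8)) / (3 - (-4)) = 3
P(3/2) = 784 + (-359)·(11/2) + 68·(11/2)·(7/2) + (-8)·(11/2)·(7/2)·(1/2) + 3·(11/2)·(7/2)·(1/2)·(-1/2) = 433/16

433/16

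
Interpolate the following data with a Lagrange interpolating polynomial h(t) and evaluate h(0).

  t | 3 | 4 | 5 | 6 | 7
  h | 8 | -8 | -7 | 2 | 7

203

L_0(0) = (-4)·(-5)·(-6)·(-7)/[(-1)·(-2)·(-3)·(-4)] = 35
L_1(0) = (-3)·(-5)·(-6)·(-7)/[(1)·(-1)·(-2)·(-3)] = -105
L_2(0) = (-3)·(-4)·(-6)·(-7)/[(2)·(1)·(-1)·(-2)] = 126
L_3(0) = (-3)·(-4)·(-5)·(-7)/[(3)·(2)·(1)·(-1)] = -70
L_4(0) = (-3)·(-4)·(-5)·(-6)/[(4)·(3)·(2)·(1)] = 15
Sum: 8·(35) + (-8)·(-105) + (-7)·(126) + 2·(-70) + 7·(15) = 203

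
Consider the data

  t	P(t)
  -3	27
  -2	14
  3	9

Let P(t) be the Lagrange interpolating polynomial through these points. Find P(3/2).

0

L_0(3/2) = (7/2)·(-3/2)/[(-1)·(-6)] = -7/8
L_1(3/2) = (9/2)·(-3/2)/[(1)·(-5)] = 27/20
L_2(3/2) = (9/2)·(7/2)/[(6)·(5)] = 21/40
Sum: 27·(-7/8) + 14·(27/20) + 9·(21/40) = 0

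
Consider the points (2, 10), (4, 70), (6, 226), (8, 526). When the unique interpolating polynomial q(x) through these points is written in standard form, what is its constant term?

-2

Build the Lagrange basis polynomials:
L_0(x) = (x - 4)(x - 6)(x - 8) / [-48] = -(1/48)x^3 + (3/8)x^2 - (13/6)x + 4
L_1(x) = (x - 2)(x - 6)(x - 8) / [16] = (1/16)x^3 - x^2 + (19/4)x - 6
L_2(x) = (x - 2)(x - 4)(x - 8) / [-16] = -(1/16)x^3 + (7/8)x^2 - (7/2)x + 4
L_3(x) = (x - 2)(x - 4)(x - 6) / [48] = (1/48)x^3 - (1/4)x^2 + (11/12)x - 1
q(x) = 10·L_0 + 70·L_1 + 226·L_2 + 526·L_3
Only the constant term is needed; take it from each L_i and combine:
10·(4) + 70·(-6) + 226·(4) + 526·(-1) = -2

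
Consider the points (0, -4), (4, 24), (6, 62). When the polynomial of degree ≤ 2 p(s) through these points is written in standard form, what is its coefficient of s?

Build the Lagrange basis polynomials:
L_0(s) = (s - 4)(s - 6) / [24] = (1/24)s^2 - (5/12)s + 1
L_1(s) = s(s - 6) / [-8] = -(1/8)s^2 + (3/4)s
L_2(s) = s(s - 4) / [12] = (1/12)s^2 - (1/3)s
p(s) = (-4)·L_0 + 24·L_1 + 62·L_2
Only the coefficient of s is needed; take it from each L_i and combine:
(-4)·(-5/12) + 24·(3/4) + 62·(-1/3) = -1

-1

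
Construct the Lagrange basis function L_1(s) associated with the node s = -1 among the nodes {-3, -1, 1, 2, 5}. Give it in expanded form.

L_1(s) = (s + 3)(s - 1)(s - 2)(s - 5) / [(2)·(-2)·(-3)·(-6)]
       = (s^4 - 5s^3 - 7s^2 + 41s - 30) / (-72)

L_1(s) = -(1/72)s^4 + (5/72)s^3 + (7/72)s^2 - (41/72)s + 5/12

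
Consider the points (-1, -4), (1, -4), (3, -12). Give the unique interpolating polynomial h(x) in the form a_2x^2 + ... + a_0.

Build the Lagrange basis polynomials:
L_0(x) = (x - 1)(x - 3) / [8] = (1/8)x^2 - (1/2)x + 3/8
L_1(x) = (x + 1)(x - 3) / [-4] = -(1/4)x^2 + (1/2)x + 3/4
L_2(x) = (x + 1)(x - 1) / [8] = (1/8)x^2 - 1/8
h(x) = (-4)·L_0 + (-4)·L_1 + (-12)·L_2
  (-4)·L_0(x) = -(1/2)x^2 + 2x - 3/2
  (-4)·L_1(x) = x^2 - 2x - 3
  (-12)·L_2(x) = -(3/2)x^2 + 3/2
Adding term by term: -x^2 - 3

h(x) = -x^2 - 3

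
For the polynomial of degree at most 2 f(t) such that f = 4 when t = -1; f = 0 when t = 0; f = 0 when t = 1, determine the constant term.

0

Build the Lagrange basis polynomials:
L_0(t) = t(t - 1) / [2] = (1/2)t^2 - (1/2)t
L_1(t) = (t + 1)(t - 1) / [-1] = -t^2 + 1
L_2(t) = (t + 1)t / [2] = (1/2)t^2 + (1/2)t
f(t) = 4·L_0 + 0·L_1 + 0·L_2
Only the constant term is needed; take it from each L_i and combine:
4·(0) + 0·(1) + 0·(0) = 0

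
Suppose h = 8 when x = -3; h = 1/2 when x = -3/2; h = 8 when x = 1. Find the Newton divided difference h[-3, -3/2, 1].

h[-3,-3/2] = (1/2 - 8) / (-3/2 - (-3)) = -5
h[-3/2,1] = (8 - 1/2) / (1 - (-3/2)) = 3
h[-3,-3/2,1] = (3 - (-5)) / (1 - (-3)) = 2

2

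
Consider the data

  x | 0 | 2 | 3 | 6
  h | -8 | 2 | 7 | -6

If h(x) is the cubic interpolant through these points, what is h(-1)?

Evaluate each Lagrange basis at x = -1:
L_0(-1) = (-3)·(-4)·(-7)/[(-2)·(-3)·(-6)] = 7/3
L_1(-1) = (-1)·(-4)·(-7)/[(2)·(-1)·(-4)] = -7/2
L_2(-1) = (-1)·(-3)·(-7)/[(3)·(1)·(-3)] = 7/3
L_3(-1) = (-1)·(-3)·(-4)/[(6)·(4)·(3)] = -1/6
Sum: (-8)·(7/3) + 2·(-7/2) + 7·(7/3) + (-6)·(-1/6) = -25/3

-25/3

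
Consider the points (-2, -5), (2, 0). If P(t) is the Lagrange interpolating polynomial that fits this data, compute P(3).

5/4

L_0(3) = (1)/[(-4)] = -1/4
L_1(3) = (5)/[(4)] = 5/4
Sum: (-5)·(-1/4) + 0 = 5/4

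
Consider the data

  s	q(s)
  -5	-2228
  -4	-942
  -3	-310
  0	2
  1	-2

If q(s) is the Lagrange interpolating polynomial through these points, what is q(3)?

-172

L_0(3) = (7)·(6)·(3)·(2)/[(-1)·(-2)·(-5)·(-6)] = 21/5
L_1(3) = (8)·(6)·(3)·(2)/[(1)·(-1)·(-4)·(-5)] = -72/5
L_2(3) = (8)·(7)·(3)·(2)/[(2)·(1)·(-3)·(-4)] = 14
L_3(3) = (8)·(7)·(6)·(2)/[(5)·(4)·(3)·(-1)] = -56/5
L_4(3) = (8)·(7)·(6)·(3)/[(6)·(5)·(4)·(1)] = 42/5
Sum: (-2228)·(21/5) + (-942)·(-72/5) + (-310)·(14) + 2·(-56/5) + (-2)·(42/5) = -172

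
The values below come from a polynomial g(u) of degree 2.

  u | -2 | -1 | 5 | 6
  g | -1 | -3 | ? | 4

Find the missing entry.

3/4

The 3 known values determine g uniquely (degree ≤ 2).
Evaluate each Lagrange basis at u = 5:
L_0(5) = (6)·(-1)/[(-1)·(-8)] = -3/4
L_1(5) = (7)·(-1)/[(1)·(-7)] = 1
L_2(5) = (7)·(6)/[(8)·(7)] = 3/4
Sum: (-1)·(-3/4) + (-3)·(1) + 4·(3/4) = 3/4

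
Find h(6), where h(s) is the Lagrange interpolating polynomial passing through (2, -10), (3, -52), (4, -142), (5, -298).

L_0(6) = (3)·(2)·(1)/[(-1)·(-2)·(-3)] = -1
L_1(6) = (4)·(2)·(1)/[(1)·(-1)·(-2)] = 4
L_2(6) = (4)·(3)·(1)/[(2)·(1)·(-1)] = -6
L_3(6) = (4)·(3)·(2)/[(3)·(2)·(1)] = 4
Sum: (-10)·(-1) + (-52)·(4) + (-142)·(-6) + (-298)·(4) = -538

-538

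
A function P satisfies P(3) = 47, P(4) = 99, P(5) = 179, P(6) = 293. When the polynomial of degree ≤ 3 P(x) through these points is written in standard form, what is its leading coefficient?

L_0(x) = (x - 4)(x - 5)(x - 6) / [-6] = -(1/6)x^3 + (5/2)x^2 - (37/3)x + 20
L_1(x) = (x - 3)(x - 5)(x - 6) / [2] = (1/2)x^3 - 7x^2 + (63/2)x - 45
L_2(x) = (x - 3)(x - 4)(x - 6) / [-2] = -(1/2)x^3 + (13/2)x^2 - 27x + 36
L_3(x) = (x - 3)(x - 4)(x - 5) / [6] = (1/6)x^3 - 2x^2 + (47/6)x - 10
P(x) = 47·L_0 + 99·L_1 + 179·L_2 + 293·L_3
Only the coefficient of x^3 is needed; take it from each L_i and combine:
47·(-1/6) + 99·(1/2) + 179·(-1/2) + 293·(1/6) = 1

1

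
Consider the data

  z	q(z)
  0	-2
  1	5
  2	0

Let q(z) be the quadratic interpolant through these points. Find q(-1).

L_0(-1) = (-2)·(-3)/[(-1)·(-2)] = 3
L_1(-1) = (-1)·(-3)/[(1)·(-1)] = -3
L_2(-1) = (-1)·(-2)/[(2)·(1)] = 1
Sum: (-2)·(3) + 5·(-3) + 0 = -21

-21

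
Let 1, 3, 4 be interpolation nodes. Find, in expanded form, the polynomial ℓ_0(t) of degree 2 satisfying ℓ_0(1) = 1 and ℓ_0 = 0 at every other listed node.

ℓ_0(t) = (t - 3)(t - 4) / [(-2)·(-3)]
       = (t^2 - 7t + 12) / (6)

ℓ_0(t) = (1/6)t^2 - (7/6)t + 2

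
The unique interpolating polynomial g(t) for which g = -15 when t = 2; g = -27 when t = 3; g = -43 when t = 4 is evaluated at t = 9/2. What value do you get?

Evaluate each Lagrange basis at t = 9/2:
L_0(9/2) = (3/2)·(1/2)/[(-1)·(-2)] = 3/8
L_1(9/2) = (5/2)·(1/2)/[(1)·(-1)] = -5/4
L_2(9/2) = (5/2)·(3/2)/[(2)·(1)] = 15/8
Sum: (-15)·(3/8) + (-27)·(-5/4) + (-43)·(15/8) = -105/2

-105/2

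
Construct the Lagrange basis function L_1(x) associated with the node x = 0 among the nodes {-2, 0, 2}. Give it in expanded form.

L_1(x) = -(1/4)x^2 + 1

L_1(x) = (x + 2)(x - 2) / [(2)·(-2)]
       = (x^2 - 4) / (-4)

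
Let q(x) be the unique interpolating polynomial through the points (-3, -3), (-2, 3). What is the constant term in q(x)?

15

L_0(x) = (x + 2) / [-1] = -x - 2
L_1(x) = (x + 3) / [1] = x + 3
q(x) = (-3)·L_0 + 3·L_1
Only the constant term is needed; take it from each L_i and combine:
(-3)·(-2) + 3·(3) = 15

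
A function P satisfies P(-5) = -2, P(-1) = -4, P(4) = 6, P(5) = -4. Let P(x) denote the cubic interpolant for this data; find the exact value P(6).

-1907/90

Evaluate each Lagrange basis at x = 6:
L_0(6) = (7)·(2)·(1)/[(-4)·(-9)·(-10)] = -7/180
L_1(6) = (11)·(2)·(1)/[(4)·(-5)·(-6)] = 11/60
L_2(6) = (11)·(7)·(1)/[(9)·(5)·(-1)] = -77/45
L_3(6) = (11)·(7)·(2)/[(10)·(6)·(1)] = 77/30
Sum: (-2)·(-7/180) + (-4)·(11/60) + 6·(-77/45) + (-4)·(77/30) = -1907/90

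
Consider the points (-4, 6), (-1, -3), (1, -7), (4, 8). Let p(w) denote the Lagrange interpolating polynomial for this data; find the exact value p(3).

-1

L_0(3) = (4)·(2)·(-1)/[(-3)·(-5)·(-8)] = 1/15
L_1(3) = (7)·(2)·(-1)/[(3)·(-2)·(-5)] = -7/15
L_2(3) = (7)·(4)·(-1)/[(5)·(2)·(-3)] = 14/15
L_3(3) = (7)·(4)·(2)/[(8)·(5)·(3)] = 7/15
Sum: 6·(1/15) + (-3)·(-7/15) + (-7)·(14/15) + 8·(7/15) = -1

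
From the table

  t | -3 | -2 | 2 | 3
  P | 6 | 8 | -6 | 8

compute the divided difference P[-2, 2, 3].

7/2

P[-2,2] = (-6 - 8) / (2 - (-2)) = -7/2
P[2,3] = (8 - (-6)) / (3 - 2) = 14
P[-2,2,3] = (14 - (-7/2)) / (3 - (-2)) = 7/2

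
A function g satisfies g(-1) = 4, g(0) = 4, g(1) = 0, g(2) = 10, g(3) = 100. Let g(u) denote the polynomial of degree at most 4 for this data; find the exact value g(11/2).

6165/4

L_0(11/2) = (11/2)·(9/2)·(7/2)·(5/2)/[(-1)·(-2)·(-3)·(-4)] = 1155/128
L_1(11/2) = (13/2)·(9/2)·(7/2)·(5/2)/[(1)·(-1)·(-2)·(-3)] = -1365/32
L_2(11/2) = (13/2)·(11/2)·(7/2)·(5/2)/[(2)·(1)·(-1)·(-2)] = 5005/64
L_3(11/2) = (13/2)·(11/2)·(9/2)·(5/2)/[(3)·(2)·(1)·(-1)] = -2145/32
L_4(11/2) = (13/2)·(11/2)·(9/2)·(7/2)/[(4)·(3)·(2)·(1)] = 3003/128
Sum: 4·(1155/128) + 4·(-1365/32) + 0 + 10·(-2145/32) + 100·(3003/128) = 6165/4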